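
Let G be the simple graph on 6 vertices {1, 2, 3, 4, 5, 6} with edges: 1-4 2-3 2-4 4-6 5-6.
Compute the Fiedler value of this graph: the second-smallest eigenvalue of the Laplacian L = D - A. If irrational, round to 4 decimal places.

Each diagonal entry of L is the vertex degree and each off-diagonal entry is -1 where an edge is present, 0 otherwise; in the order [1, 2, 3, 4, 5, 6] the diagonal is [1, 2, 1, 3, 1, 2]. The sorted Laplacian eigenvalues are [0, 0.3820, 0.6972, 2, 2.6180, 4.3028]; the algebraic connectivity is the second entry, 0.3820. The largest eigenvalue, 4.3028, is at most the vertex count 6.

0.3820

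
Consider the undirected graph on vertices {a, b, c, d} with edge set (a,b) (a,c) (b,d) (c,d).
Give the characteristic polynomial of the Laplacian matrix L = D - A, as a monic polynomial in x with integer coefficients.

x^4 - 8x^3 + 20x^2 - 16x

Reading degrees in the order [a, b, c, d] gives [2, 2, 2, 2]; set D = diag(2, 2, 2, 2) and form L = D - A. Computing det(xI - L) by cofactor expansion (or equivalently via sum-over-permutations) gives x^4 - 8x^3 + 20x^2 - 16x. The coefficient of x^3 equals -trace(L) = -8, matching the sum of degrees. There is one zero in the spectrum, matching the 1 component.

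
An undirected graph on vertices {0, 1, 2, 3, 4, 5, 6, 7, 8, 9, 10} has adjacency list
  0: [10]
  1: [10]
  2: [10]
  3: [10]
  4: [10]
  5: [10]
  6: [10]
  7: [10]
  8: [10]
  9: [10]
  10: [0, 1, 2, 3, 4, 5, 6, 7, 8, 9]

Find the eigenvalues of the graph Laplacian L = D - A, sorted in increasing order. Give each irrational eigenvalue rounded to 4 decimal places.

[0, 1, 1, 1, 1, 1, 1, 1, 1, 1, 11]

Reading degrees in the order [0, 1, 2, 3, 4, 5, 6, 7, 8, 9, 10] gives [1, 1, 1, 1, 1, 1, 1, 1, 1, 1, 10]; set D = diag(1, 1, 1, 1, 1, 1, 1, 1, 1, 1, 10) and form L = D - A. Since every row of L sums to 0, the all-ones vector is in the kernel and 0 is an eigenvalue. The single zero eigenvalue shows the graph is connected. There is one zero in the spectrum, matching the 1 component. The eigenvalues sum to 20, which equals trace(L) = 2|E|.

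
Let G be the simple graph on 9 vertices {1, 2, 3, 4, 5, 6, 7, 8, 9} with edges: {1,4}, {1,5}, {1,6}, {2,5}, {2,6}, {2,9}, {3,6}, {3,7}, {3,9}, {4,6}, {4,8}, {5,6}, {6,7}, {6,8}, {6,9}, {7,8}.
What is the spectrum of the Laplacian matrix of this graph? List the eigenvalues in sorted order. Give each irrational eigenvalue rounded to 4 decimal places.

Each diagonal entry of L is the vertex degree and each off-diagonal entry is -1 where an edge is present, 0 otherwise; in the order [1, 2, 3, 4, 5, 6, 7, 8, 9] the diagonal is [3, 3, 3, 3, 3, 8, 3, 3, 3]. Since every row of L sums to 0, the all-ones vector is in the kernel and 0 is an eigenvalue. The single zero eigenvalue shows the graph is connected. The largest eigenvalue, 9, is at most the vertex count 9.

[0, 1.5858, 1.5858, 3, 3, 4.4142, 4.4142, 5, 9]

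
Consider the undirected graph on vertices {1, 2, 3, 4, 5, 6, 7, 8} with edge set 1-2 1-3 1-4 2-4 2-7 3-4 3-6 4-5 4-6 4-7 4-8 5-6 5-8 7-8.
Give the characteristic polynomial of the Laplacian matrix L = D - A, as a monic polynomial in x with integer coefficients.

Reading degrees in the order [1, 2, 3, 4, 5, 6, 7, 8] gives [3, 3, 3, 7, 3, 3, 3, 3]; set D = diag(3, 3, 3, 7, 3, 3, 3, 3) and form L = D - A. Computing det(xI - L) by cofactor expansion (or equivalently via sum-over-permutations) gives x^8 - 28x^7 + 322x^6 - 1974x^5 + 6965x^4 - 14126x^3 + 15225x^2 - 6728x. The constant term is 0 because L is singular (the all-ones vector lies in its kernel).

x^8 - 28x^7 + 322x^6 - 1974x^5 + 6965x^4 - 14126x^3 + 15225x^2 - 6728x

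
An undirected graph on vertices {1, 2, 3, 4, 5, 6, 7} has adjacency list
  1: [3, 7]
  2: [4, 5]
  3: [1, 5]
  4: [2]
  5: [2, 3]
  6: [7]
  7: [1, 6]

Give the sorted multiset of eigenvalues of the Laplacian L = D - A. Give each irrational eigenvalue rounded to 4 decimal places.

Each diagonal entry of L is the vertex degree and each off-diagonal entry is -1 where an edge is present, 0 otherwise; in the order [1, 2, 3, 4, 5, 6, 7] the diagonal is [2, 2, 2, 1, 2, 1, 2]. Since every row of L sums to 0, the all-ones vector is in the kernel and 0 is an eigenvalue. The single zero eigenvalue shows the graph is connected. The eigenvalues sum to 12, which equals trace(L) = 2|E|.

[0, 0.1981, 0.7530, 1.5550, 2.4450, 3.2470, 3.8019]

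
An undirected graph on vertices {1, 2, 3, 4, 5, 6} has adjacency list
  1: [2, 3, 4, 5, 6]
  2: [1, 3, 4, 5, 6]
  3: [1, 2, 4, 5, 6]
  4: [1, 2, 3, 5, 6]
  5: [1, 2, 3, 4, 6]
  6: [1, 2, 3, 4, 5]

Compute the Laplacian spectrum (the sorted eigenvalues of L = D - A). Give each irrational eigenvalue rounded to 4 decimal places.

[0, 6, 6, 6, 6, 6]

Reading degrees in the order [1, 2, 3, 4, 5, 6] gives [5, 5, 5, 5, 5, 5]; set D = diag(5, 5, 5, 5, 5, 5) and form L = D - A. L is symmetric positive semidefinite, so every eigenvalue is real and nonnegative. By the matrix-tree theorem the graph has (1/6) * product of the nonzero eigenvalues = 1296 spanning trees. There is one zero in the spectrum, matching the 1 component.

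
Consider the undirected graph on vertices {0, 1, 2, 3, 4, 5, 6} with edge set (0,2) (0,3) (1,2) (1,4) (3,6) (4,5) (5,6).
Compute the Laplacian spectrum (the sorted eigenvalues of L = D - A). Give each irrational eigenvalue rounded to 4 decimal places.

Reading degrees in the order [0, 1, 2, 3, 4, 5, 6] gives [2, 2, 2, 2, 2, 2, 2]; set D = diag(2, 2, 2, 2, 2, 2, 2) and form L = D - A. Diagonalising L (or applying a numerical eigensolver to the 7x7 matrix) gives the spectrum above.

[0, 0.7530, 0.7530, 2.4450, 2.4450, 3.8019, 3.8019]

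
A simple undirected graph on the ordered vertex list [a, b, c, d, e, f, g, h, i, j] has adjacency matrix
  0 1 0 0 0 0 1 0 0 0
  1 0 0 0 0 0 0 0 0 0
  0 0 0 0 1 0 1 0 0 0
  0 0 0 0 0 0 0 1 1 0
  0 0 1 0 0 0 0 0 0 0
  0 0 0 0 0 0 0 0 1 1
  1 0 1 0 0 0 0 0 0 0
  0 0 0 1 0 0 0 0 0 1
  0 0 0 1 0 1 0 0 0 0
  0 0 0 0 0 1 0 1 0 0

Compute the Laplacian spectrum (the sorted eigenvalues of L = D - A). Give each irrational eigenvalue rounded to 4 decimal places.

[0, 0, 0.3820, 1.3820, 1.3820, 1.3820, 2.6180, 3.6180, 3.6180, 3.6180]

Reading degrees in the order [a, b, c, d, e, f, g, h, i, j] gives [2, 1, 2, 2, 1, 2, 2, 2, 2, 2]; set D = diag(2, 1, 2, 2, 1, 2, 2, 2, 2, 2) and form L = D - A. Diagonalising L (or applying a numerical eigensolver to the 10x10 matrix) gives the spectrum above. The 2 zero eigenvalues correspond to the 2 connected components. The largest eigenvalue, 3.6180, is at most the vertex count 10.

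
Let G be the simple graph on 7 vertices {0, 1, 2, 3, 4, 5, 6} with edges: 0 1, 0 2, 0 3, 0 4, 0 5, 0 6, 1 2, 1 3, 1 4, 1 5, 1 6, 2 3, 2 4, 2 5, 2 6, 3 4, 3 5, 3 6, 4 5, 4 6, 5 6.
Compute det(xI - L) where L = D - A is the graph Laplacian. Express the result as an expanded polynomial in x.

x^7 - 42x^6 + 735x^5 - 6860x^4 + 36015x^3 - 100842x^2 + 117649x

Each diagonal entry of L is the vertex degree and each off-diagonal entry is -1 where an edge is present, 0 otherwise; in the order [0, 1, 2, 3, 4, 5, 6] the diagonal is [6, 6, 6, 6, 6, 6, 6]. The eigenvalues of L are [0, 7, 7, 7, 7, 7, 7]; the characteristic polynomial is the product of (x - lambda_i), which multiplies out to x^7 - 42x^6 + 735x^5 - 6860x^4 + 36015x^3 - 100842x^2 + 117649x. Since p(0) = det(-L) = 0, x divides p(x).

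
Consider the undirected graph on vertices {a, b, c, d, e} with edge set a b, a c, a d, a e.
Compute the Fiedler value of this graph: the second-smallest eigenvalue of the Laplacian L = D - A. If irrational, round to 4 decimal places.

Each diagonal entry of L is the vertex degree and each off-diagonal entry is -1 where an edge is present, 0 otherwise; in the order [a, b, c, d, e] the diagonal is [4, 1, 1, 1, 1]. The smallest Laplacian eigenvalue is always 0. The next one, lambda_2 = 1, measures how hard the graph is to disconnect: larger values mean better connectivity. The eigenvalues sum to 8, which equals trace(L) = 2|E|.

1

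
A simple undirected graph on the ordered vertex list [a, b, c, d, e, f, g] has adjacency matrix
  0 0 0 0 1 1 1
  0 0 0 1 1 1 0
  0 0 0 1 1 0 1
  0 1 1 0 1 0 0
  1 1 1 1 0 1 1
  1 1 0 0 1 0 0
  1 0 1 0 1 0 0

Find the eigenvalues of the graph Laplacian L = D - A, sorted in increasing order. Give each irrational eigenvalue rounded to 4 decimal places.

Each diagonal entry of L is the vertex degree and each off-diagonal entry is -1 where an edge is present, 0 otherwise; in the order [a, b, c, d, e, f, g] the diagonal is [3, 3, 3, 3, 6, 3, 3]. L is symmetric positive semidefinite, so every eigenvalue is real and nonnegative. The single zero eigenvalue shows the graph is connected. By the matrix-tree theorem the graph has (1/7) * product of the nonzero eigenvalues = 320 spanning trees. There is one zero in the spectrum, matching the 1 component.

[0, 2, 2, 4, 4, 5, 7]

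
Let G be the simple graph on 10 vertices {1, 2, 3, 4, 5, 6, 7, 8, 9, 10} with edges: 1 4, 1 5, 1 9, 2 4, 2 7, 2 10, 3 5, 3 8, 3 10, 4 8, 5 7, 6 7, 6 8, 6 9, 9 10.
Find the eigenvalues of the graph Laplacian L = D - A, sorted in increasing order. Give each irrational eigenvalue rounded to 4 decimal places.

Reading degrees in the order [1, 2, 3, 4, 5, 6, 7, 8, 9, 10] gives [3, 3, 3, 3, 3, 3, 3, 3, 3, 3]; set D = diag(3, 3, 3, 3, 3, 3, 3, 3, 3, 3) and form L = D - A. L is symmetric positive semidefinite, so every eigenvalue is real and nonnegative. There is one zero in the spectrum, matching the 1 component.

[0, 2, 2, 2, 2, 2, 5, 5, 5, 5]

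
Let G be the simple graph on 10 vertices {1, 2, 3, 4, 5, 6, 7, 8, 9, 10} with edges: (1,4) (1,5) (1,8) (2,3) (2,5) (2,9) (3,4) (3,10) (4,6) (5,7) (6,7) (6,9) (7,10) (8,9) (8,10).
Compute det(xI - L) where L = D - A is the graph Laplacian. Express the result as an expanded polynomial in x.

Each diagonal entry of L is the vertex degree and each off-diagonal entry is -1 where an edge is present, 0 otherwise; in the order [1, 2, 3, 4, 5, 6, 7, 8, 9, 10] the diagonal is [3, 3, 3, 3, 3, 3, 3, 3, 3, 3]. L has integer entries, so p(x) = det(xI - L) has integer coefficients. Expanding the determinant yields x^10 - 30x^9 + 390x^8 - 2880x^7 + 13305x^6 - 39882x^5 + 77640x^4 - 94800x^3 + 66000x^2 - 20000x. Since p(0) = det(-L) = 0, x divides p(x). The eigenvalues sum to 30, which equals trace(L) = 2|E|. By the matrix-tree theorem the graph has (1/10) * product of the nonzero eigenvalues = 2000 spanning trees.

x^10 - 30x^9 + 390x^8 - 2880x^7 + 13305x^6 - 39882x^5 + 77640x^4 - 94800x^3 + 66000x^2 - 20000x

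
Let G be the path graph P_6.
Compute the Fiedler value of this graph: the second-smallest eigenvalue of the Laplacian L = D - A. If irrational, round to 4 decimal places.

The graph has 6 vertices and degree multiset [2, 2, 2, 2, 1, 1]; D is the diagonal matrix of degrees and L = D - A. Computing the eigenvalues of L and sorting gives [0, 0.2679, 1, 2, 3, 3.7321]. The Fiedler value lambda_2 = 0.2679 is strictly positive, so the graph is connected.

0.2679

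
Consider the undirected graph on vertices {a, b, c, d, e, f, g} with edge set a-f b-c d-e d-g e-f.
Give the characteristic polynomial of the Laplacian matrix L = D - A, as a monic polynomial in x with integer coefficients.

Reading degrees in the order [a, b, c, d, e, f, g] gives [1, 1, 1, 2, 2, 2, 1]; set D = diag(1, 1, 1, 2, 2, 2, 1) and form L = D - A. Computing det(xI - L) by cofactor expansion (or equivalently via sum-over-permutations) gives x^7 - 10x^6 + 37x^5 - 62x^4 + 45x^3 - 10x^2. The coefficient of x^6 equals -trace(L) = -10, matching the sum of degrees. There are 2 zeros in the spectrum, matching the 2 components. The largest eigenvalue, 3.6180, is at most the vertex count 7.

x^7 - 10x^6 + 37x^5 - 62x^4 + 45x^3 - 10x^2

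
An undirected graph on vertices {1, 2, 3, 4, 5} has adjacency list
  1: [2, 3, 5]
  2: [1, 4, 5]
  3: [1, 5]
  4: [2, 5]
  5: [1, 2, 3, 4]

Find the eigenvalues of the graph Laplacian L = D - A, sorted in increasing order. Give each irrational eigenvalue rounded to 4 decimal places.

[0, 1.5858, 3, 4.4142, 5]

Each diagonal entry of L is the vertex degree and each off-diagonal entry is -1 where an edge is present, 0 otherwise; in the order [1, 2, 3, 4, 5] the diagonal is [3, 3, 2, 2, 4]. Since every row of L sums to 0, the all-ones vector is in the kernel and 0 is an eigenvalue. The largest eigenvalue, 5, is at most the vertex count 5.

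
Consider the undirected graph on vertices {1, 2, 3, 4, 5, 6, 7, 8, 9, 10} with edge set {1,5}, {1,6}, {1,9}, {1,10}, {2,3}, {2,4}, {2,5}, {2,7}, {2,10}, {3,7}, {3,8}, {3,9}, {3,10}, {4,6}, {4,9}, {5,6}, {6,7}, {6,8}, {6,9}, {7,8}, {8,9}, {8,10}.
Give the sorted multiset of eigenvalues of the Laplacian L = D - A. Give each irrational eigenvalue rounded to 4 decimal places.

[0, 2.3588, 2.6252, 3.3879, 3.7412, 5, 5.4576, 6.8236, 7.1291, 7.4766]

With the vertex order [1, 2, 3, 4, 5, 6, 7, 8, 9, 10], the degrees are [4, 5, 5, 3, 3, 6, 4, 5, 5, 4], giving D = diag(4, 5, 5, 3, 3, 6, 4, 5, 5, 4) and L = D - A. Since every row of L sums to 0, the all-ones vector is in the kernel and 0 is an eigenvalue. The eigenvalues sum to 44, which equals trace(L) = 2|E|. The largest eigenvalue, 7.4766, is at most the vertex count 10.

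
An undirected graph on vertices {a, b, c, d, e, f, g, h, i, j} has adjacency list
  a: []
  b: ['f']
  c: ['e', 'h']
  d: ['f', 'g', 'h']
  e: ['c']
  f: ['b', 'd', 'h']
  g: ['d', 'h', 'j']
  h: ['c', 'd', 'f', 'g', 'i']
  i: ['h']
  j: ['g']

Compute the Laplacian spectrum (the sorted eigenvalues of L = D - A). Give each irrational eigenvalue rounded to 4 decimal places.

[0, 0, 0.3964, 0.5858, 0.8041, 1.6154, 2.5209, 3.4142, 4.5010, 6.1622]

With the vertex order [a, b, c, d, e, f, g, h, i, j], the degrees are [0, 1, 2, 3, 1, 3, 3, 5, 1, 1], giving D = diag(0, 1, 2, 3, 1, 3, 3, 5, 1, 1) and L = D - A. The multiplicity of 0 as a Laplacian eigenvalue equals the number of connected components. The 2 zero eigenvalues correspond to the 2 connected components. There are 2 zeros in the spectrum, matching the 2 components.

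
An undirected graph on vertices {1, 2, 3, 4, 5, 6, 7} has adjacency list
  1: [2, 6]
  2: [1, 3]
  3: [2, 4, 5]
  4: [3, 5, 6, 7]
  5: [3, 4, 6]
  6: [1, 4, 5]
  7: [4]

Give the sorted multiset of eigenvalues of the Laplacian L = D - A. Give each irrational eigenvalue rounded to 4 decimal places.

[0, 0.7639, 1.5858, 2, 4, 4.4142, 5.2361]

Reading degrees in the order [1, 2, 3, 4, 5, 6, 7] gives [2, 2, 3, 4, 3, 3, 1]; set D = diag(2, 2, 3, 4, 3, 3, 1) and form L = D - A. The multiplicity of 0 as a Laplacian eigenvalue equals the number of connected components. The single zero eigenvalue shows the graph is connected. The largest eigenvalue, 5.2361, is at most the vertex count 7.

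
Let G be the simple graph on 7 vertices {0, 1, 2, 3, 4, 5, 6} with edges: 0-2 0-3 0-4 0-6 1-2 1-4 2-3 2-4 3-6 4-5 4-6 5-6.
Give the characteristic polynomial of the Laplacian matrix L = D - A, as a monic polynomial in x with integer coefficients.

Reading degrees in the order [0, 1, 2, 3, 4, 5, 6] gives [4, 2, 4, 3, 5, 2, 4]; set D = diag(4, 2, 4, 3, 5, 2, 4) and form L = D - A. Computing det(xI - L) by cofactor expansion (or equivalently via sum-over-permutations) gives x^7 - 24x^6 + 231x^5 - 1134x^4 + 2971x^3 - 3906x^2 + 2009x. Since p(0) = det(-L) = 0, x divides p(x). The eigenvalues sum to 24, which equals trace(L) = 2|E|. By the matrix-tree theorem the graph has (1/7) * product of the nonzero eigenvalues = 287 spanning trees.

x^7 - 24x^6 + 231x^5 - 1134x^4 + 2971x^3 - 3906x^2 + 2009x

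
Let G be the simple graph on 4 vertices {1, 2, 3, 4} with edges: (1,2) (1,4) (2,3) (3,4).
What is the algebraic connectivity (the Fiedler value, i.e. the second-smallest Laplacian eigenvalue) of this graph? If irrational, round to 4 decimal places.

2

Reading degrees in the order [1, 2, 3, 4] gives [2, 2, 2, 2]; set D = diag(2, 2, 2, 2) and form L = D - A. The smallest Laplacian eigenvalue is always 0. The next one, lambda_2 = 2, measures how hard the graph is to disconnect: larger values mean better connectivity. The largest eigenvalue, 4, is at most the vertex count 4.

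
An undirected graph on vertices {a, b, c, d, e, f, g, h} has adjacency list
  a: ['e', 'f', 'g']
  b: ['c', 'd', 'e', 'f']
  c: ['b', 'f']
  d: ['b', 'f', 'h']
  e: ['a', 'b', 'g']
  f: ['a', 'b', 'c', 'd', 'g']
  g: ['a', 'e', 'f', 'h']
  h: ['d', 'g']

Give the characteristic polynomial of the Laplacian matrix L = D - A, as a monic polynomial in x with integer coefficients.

With the vertex order [a, b, c, d, e, f, g, h], the degrees are [3, 4, 2, 3, 3, 5, 4, 2], giving D = diag(3, 4, 2, 3, 3, 5, 4, 2) and L = D - A. L has integer entries, so p(x) = det(xI - L) has integer coefficients. Expanding the determinant yields x^8 - 26x^7 + 279x^6 - 1596x^5 + 5235x^4 - 9804x^3 + 9670x^2 - 3872x. The coefficient of x^7 equals -trace(L) = -26, matching the sum of degrees. By the matrix-tree theorem the graph has (1/8) * product of the nonzero eigenvalues = 484 spanning trees. There is one zero in the spectrum, matching the 1 component.

x^8 - 26x^7 + 279x^6 - 1596x^5 + 5235x^4 - 9804x^3 + 9670x^2 - 3872x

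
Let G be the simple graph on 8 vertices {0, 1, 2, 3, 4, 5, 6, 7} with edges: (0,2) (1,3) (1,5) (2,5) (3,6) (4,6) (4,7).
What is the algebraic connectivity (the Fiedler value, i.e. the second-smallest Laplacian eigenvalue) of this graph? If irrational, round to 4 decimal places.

0.1522

With the vertex order [0, 1, 2, 3, 4, 5, 6, 7], the degrees are [1, 2, 2, 2, 2, 2, 2, 1], giving D = diag(1, 2, 2, 2, 2, 2, 2, 1) and L = D - A. Computing the eigenvalues of L and sorting gives [0, 0.1522, 0.5858, 1.2346, 2, 2.7654, 3.4142, 3.8478]. The Fiedler value lambda_2 = 0.1522 is strictly positive, so the graph is connected. The eigenvalues sum to 14, which equals trace(L) = 2|E|.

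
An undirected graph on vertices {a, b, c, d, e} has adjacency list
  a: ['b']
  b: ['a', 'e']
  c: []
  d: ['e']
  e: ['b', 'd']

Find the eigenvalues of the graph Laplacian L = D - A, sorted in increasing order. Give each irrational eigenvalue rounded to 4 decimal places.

Each diagonal entry of L is the vertex degree and each off-diagonal entry is -1 where an edge is present, 0 otherwise; in the order [a, b, c, d, e] the diagonal is [1, 2, 0, 1, 2]. Since every row of L sums to 0, the all-ones vector is in the kernel and 0 is an eigenvalue. The 2 zero eigenvalues correspond to the 2 connected components. The largest eigenvalue, 3.4142, is at most the vertex count 5.

[0, 0, 0.5858, 2, 3.4142]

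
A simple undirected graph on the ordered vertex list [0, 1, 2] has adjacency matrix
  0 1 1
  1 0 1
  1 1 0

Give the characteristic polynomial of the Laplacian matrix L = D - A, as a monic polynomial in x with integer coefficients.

x^3 - 6x^2 + 9x

Each diagonal entry of L is the vertex degree and each off-diagonal entry is -1 where an edge is present, 0 otherwise; in the order [0, 1, 2] the diagonal is [2, 2, 2]. L has integer entries, so p(x) = det(xI - L) has integer coefficients. Expanding the determinant yields x^3 - 6x^2 + 9x. The coefficient of x^2 equals -trace(L) = -6, matching the sum of degrees.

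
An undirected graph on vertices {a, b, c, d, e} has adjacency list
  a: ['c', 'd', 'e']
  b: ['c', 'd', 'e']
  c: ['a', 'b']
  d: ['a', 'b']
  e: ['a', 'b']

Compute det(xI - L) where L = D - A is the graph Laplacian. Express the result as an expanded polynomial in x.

With the vertex order [a, b, c, d, e], the degrees are [3, 3, 2, 2, 2], giving D = diag(3, 3, 2, 2, 2) and L = D - A. L has integer entries, so p(x) = det(xI - L) has integer coefficients. Expanding the determinant yields x^5 - 12x^4 + 51x^3 - 92x^2 + 60x. The coefficient of x^4 equals -trace(L) = -12, matching the sum of degrees. There is one zero in the spectrum, matching the 1 component.

x^5 - 12x^4 + 51x^3 - 92x^2 + 60x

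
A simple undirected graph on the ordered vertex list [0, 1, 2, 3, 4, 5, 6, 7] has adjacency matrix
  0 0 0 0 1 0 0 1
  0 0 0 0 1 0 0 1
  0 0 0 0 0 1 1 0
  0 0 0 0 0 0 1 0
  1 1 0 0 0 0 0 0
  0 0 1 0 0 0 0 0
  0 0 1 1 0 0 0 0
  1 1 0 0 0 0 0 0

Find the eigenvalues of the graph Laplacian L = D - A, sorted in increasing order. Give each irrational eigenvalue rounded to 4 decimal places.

With the vertex order [0, 1, 2, 3, 4, 5, 6, 7], the degrees are [2, 2, 2, 1, 2, 1, 2, 2], giving D = diag(2, 2, 2, 1, 2, 1, 2, 2) and L = D - A. Since every row of L sums to 0, the all-ones vector is in the kernel and 0 is an eigenvalue. The 2 zero eigenvalues correspond to the 2 connected components. The largest eigenvalue, 4, is at most the vertex count 8.

[0, 0, 0.5858, 2, 2, 2, 3.4142, 4]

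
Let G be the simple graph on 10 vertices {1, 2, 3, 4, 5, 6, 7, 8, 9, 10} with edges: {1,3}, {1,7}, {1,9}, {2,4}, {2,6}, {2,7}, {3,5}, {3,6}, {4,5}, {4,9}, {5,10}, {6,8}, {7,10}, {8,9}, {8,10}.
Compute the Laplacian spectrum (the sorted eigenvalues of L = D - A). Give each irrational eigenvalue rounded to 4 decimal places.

[0, 2, 2, 2, 2, 2, 5, 5, 5, 5]

Reading degrees in the order [1, 2, 3, 4, 5, 6, 7, 8, 9, 10] gives [3, 3, 3, 3, 3, 3, 3, 3, 3, 3]; set D = diag(3, 3, 3, 3, 3, 3, 3, 3, 3, 3) and form L = D - A. Diagonalising L (or applying a numerical eigensolver to the 10x10 matrix) gives the spectrum above. The single zero eigenvalue shows the graph is connected. By the matrix-tree theorem the graph has (1/10) * product of the nonzero eigenvalues = 2000 spanning trees. There is one zero in the spectrum, matching the 1 component.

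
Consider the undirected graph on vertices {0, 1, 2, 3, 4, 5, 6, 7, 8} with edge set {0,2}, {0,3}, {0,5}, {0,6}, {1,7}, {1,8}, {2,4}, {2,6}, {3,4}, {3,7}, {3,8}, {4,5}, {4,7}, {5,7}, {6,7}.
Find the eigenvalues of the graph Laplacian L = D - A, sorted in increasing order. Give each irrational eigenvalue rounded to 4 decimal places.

With the vertex order [0, 1, 2, 3, 4, 5, 6, 7, 8], the degrees are [4, 2, 3, 4, 4, 3, 3, 5, 2], giving D = diag(4, 2, 3, 4, 4, 3, 3, 5, 2) and L = D - A. L is symmetric positive semidefinite, so every eigenvalue is real and nonnegative. The single zero eigenvalue shows the graph is connected. The largest eigenvalue, 6.7218, is at most the vertex count 9.

[0, 0.9483, 2.3385, 2.5448, 3.4700, 3.7681, 4.2020, 6.0064, 6.7218]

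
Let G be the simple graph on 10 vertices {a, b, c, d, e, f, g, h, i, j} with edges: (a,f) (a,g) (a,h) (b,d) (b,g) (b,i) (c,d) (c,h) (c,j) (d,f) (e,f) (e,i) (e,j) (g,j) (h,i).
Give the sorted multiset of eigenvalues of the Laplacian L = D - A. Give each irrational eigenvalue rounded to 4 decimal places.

[0, 2, 2, 2, 2, 2, 5, 5, 5, 5]

With the vertex order [a, b, c, d, e, f, g, h, i, j], the degrees are [3, 3, 3, 3, 3, 3, 3, 3, 3, 3], giving D = diag(3, 3, 3, 3, 3, 3, 3, 3, 3, 3) and L = D - A. L is symmetric positive semidefinite, so every eigenvalue is real and nonnegative. The largest eigenvalue, 5, is at most the vertex count 10.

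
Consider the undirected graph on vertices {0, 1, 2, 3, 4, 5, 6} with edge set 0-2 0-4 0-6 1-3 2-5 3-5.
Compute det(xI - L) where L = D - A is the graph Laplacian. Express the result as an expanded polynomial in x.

Reading degrees in the order [0, 1, 2, 3, 4, 5, 6] gives [3, 1, 2, 2, 1, 2, 1]; set D = diag(3, 1, 2, 2, 1, 2, 1) and form L = D - A. L has integer entries, so p(x) = det(xI - L) has integer coefficients. Expanding the determinant yields x^7 - 12x^6 + 54x^5 - 114x^4 + 116x^3 - 52x^2 + 7x. Since p(0) = det(-L) = 0, x divides p(x). By the matrix-tree theorem the graph has (1/7) * product of the nonzero eigenvalues = 1 spanning tree. The eigenvalues sum to 12, which equals trace(L) = 2|E|.

x^7 - 12x^6 + 54x^5 - 114x^4 + 116x^3 - 52x^2 + 7x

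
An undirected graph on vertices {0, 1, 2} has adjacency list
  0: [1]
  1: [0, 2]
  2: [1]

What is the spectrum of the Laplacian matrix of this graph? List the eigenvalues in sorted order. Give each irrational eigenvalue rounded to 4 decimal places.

Reading degrees in the order [0, 1, 2] gives [1, 2, 1]; set D = diag(1, 2, 1) and form L = D - A. The multiplicity of 0 as a Laplacian eigenvalue equals the number of connected components. By the matrix-tree theorem the graph has (1/3) * product of the nonzero eigenvalues = 1 spanning tree.

[0, 1, 3]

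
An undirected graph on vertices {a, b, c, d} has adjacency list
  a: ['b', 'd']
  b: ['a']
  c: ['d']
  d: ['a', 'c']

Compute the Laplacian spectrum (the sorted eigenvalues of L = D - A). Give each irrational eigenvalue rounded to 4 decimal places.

Each diagonal entry of L is the vertex degree and each off-diagonal entry is -1 where an edge is present, 0 otherwise; in the order [a, b, c, d] the diagonal is [2, 1, 1, 2]. L is symmetric positive semidefinite, so every eigenvalue is real and nonnegative. The single zero eigenvalue shows the graph is connected. The largest eigenvalue, 3.4142, is at most the vertex count 4. The eigenvalues sum to 6, which equals trace(L) = 2|E|.

[0, 0.5858, 2, 3.4142]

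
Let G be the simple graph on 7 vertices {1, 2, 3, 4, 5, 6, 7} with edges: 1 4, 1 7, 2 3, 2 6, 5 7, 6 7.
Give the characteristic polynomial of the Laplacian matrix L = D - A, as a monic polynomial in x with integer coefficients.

With the vertex order [1, 2, 3, 4, 5, 6, 7], the degrees are [2, 2, 1, 1, 1, 2, 3], giving D = diag(2, 2, 1, 1, 1, 2, 3) and L = D - A. Computing det(xI - L) by cofactor expansion (or equivalently via sum-over-permutations) gives x^7 - 12x^6 + 54x^5 - 114x^4 + 115x^3 - 50x^2 + 7x. The constant term is 0 because L is singular (the all-ones vector lies in its kernel). The largest eigenvalue, 4.3342, is at most the vertex count 7. By the matrix-tree theorem the graph has (1/7) * product of the nonzero eigenvalues = 1 spanning tree.

x^7 - 12x^6 + 54x^5 - 114x^4 + 115x^3 - 50x^2 + 7x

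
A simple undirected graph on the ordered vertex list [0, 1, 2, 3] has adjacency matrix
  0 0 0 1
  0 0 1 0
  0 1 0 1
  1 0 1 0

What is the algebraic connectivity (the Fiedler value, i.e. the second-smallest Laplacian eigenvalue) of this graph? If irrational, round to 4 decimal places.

0.5858

Each diagonal entry of L is the vertex degree and each off-diagonal entry is -1 where an edge is present, 0 otherwise; in the order [0, 1, 2, 3] the diagonal is [1, 1, 2, 2]. The smallest Laplacian eigenvalue is always 0. The next one, lambda_2 = 0.5858, measures how hard the graph is to disconnect: larger values mean better connectivity. By the matrix-tree theorem the graph has (1/4) * product of the nonzero eigenvalues = 1 spanning tree. The largest eigenvalue, 3.4142, is at most the vertex count 4.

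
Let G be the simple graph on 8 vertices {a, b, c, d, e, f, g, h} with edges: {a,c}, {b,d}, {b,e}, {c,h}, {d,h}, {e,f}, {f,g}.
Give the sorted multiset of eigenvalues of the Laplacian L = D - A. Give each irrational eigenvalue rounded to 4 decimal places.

[0, 0.1522, 0.5858, 1.2346, 2, 2.7654, 3.4142, 3.8478]

With the vertex order [a, b, c, d, e, f, g, h], the degrees are [1, 2, 2, 2, 2, 2, 1, 2], giving D = diag(1, 2, 2, 2, 2, 2, 1, 2) and L = D - A. Since every row of L sums to 0, the all-ones vector is in the kernel and 0 is an eigenvalue. The eigenvalues sum to 14, which equals trace(L) = 2|E|.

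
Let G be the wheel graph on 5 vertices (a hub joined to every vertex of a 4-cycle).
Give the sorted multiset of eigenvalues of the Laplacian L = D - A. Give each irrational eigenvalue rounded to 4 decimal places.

The graph has 5 vertices and degree multiset [4, 3, 3, 3, 3]; D is the diagonal matrix of degrees and L = D - A. The multiplicity of 0 as a Laplacian eigenvalue equals the number of connected components. The single zero eigenvalue shows the graph is connected. The largest eigenvalue, 5, is at most the vertex count 5. By the matrix-tree theorem the graph has (1/5) * product of the nonzero eigenvalues = 45 spanning trees.

[0, 3, 3, 5, 5]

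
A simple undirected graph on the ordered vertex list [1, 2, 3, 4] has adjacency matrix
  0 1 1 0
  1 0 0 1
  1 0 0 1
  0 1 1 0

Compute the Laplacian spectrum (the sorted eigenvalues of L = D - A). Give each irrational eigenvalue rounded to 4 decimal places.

With the vertex order [1, 2, 3, 4], the degrees are [2, 2, 2, 2], giving D = diag(2, 2, 2, 2) and L = D - A. L is symmetric positive semidefinite, so every eigenvalue is real and nonnegative. There is one zero in the spectrum, matching the 1 component.

[0, 2, 2, 4]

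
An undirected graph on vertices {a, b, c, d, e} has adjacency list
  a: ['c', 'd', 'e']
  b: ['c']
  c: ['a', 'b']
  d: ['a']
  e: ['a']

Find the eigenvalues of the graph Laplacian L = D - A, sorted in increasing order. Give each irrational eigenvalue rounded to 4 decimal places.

Reading degrees in the order [a, b, c, d, e] gives [3, 1, 2, 1, 1]; set D = diag(3, 1, 2, 1, 1) and form L = D - A. Since every row of L sums to 0, the all-ones vector is in the kernel and 0 is an eigenvalue. The single zero eigenvalue shows the graph is connected. The largest eigenvalue, 4.1701, is at most the vertex count 5.

[0, 0.5188, 1, 2.3111, 4.1701]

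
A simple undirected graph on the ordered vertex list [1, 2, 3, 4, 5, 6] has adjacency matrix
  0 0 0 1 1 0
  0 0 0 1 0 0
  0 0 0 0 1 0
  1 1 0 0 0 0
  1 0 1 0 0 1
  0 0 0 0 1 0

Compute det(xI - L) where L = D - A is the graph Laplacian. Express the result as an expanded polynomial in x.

Reading degrees in the order [1, 2, 3, 4, 5, 6] gives [2, 1, 1, 2, 3, 1]; set D = diag(2, 1, 1, 2, 3, 1) and form L = D - A. L has integer entries, so p(x) = det(xI - L) has integer coefficients. Expanding the determinant yields x^6 - 10x^5 + 35x^4 - 52x^3 + 32x^2 - 6x. The constant term is 0 because L is singular (the all-ones vector lies in its kernel). The eigenvalues sum to 10, which equals trace(L) = 2|E|. By the matrix-tree theorem the graph has (1/6) * product of the nonzero eigenvalues = 1 spanning tree.

x^6 - 10x^5 + 35x^4 - 52x^3 + 32x^2 - 6x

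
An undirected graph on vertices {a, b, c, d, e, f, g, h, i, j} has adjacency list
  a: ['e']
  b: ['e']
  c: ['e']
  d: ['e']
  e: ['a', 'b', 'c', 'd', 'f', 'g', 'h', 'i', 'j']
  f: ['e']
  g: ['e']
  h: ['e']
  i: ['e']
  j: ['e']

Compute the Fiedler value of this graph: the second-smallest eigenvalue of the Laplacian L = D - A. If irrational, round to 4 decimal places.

1

With the vertex order [a, b, c, d, e, f, g, h, i, j], the degrees are [1, 1, 1, 1, 9, 1, 1, 1, 1, 1], giving D = diag(1, 1, 1, 1, 9, 1, 1, 1, 1, 1) and L = D - A. Computing the eigenvalues of L and sorting gives [0, 1, 1, 1, 1, 1, 1, 1, 1, 10]. The Fiedler value lambda_2 = 1 is strictly positive, so the graph is connected. The eigenvalues sum to 18, which equals trace(L) = 2|E|. There is one zero in the spectrum, matching the 1 component.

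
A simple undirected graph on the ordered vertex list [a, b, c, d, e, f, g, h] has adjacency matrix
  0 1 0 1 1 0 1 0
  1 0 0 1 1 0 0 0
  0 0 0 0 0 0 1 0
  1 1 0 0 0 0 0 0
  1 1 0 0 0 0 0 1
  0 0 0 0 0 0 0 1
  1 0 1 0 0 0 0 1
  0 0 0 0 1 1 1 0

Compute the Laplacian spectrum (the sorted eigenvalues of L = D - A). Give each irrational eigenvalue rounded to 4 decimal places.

[0, 0.6172, 0.6748, 2.0792, 2.9261, 3.7333, 4.4161, 5.5534]

Each diagonal entry of L is the vertex degree and each off-diagonal entry is -1 where an edge is present, 0 otherwise; in the order [a, b, c, d, e, f, g, h] the diagonal is [4, 3, 1, 2, 3, 1, 3, 3]. L is symmetric positive semidefinite, so every eigenvalue is real and nonnegative. The single zero eigenvalue shows the graph is connected. By the matrix-tree theorem the graph has (1/8) * product of the nonzero eigenvalues = 29 spanning trees. The largest eigenvalue, 5.5534, is at most the vertex count 8.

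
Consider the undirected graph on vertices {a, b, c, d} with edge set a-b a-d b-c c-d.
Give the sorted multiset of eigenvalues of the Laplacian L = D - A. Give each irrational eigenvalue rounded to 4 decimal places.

Each diagonal entry of L is the vertex degree and each off-diagonal entry is -1 where an edge is present, 0 otherwise; in the order [a, b, c, d] the diagonal is [2, 2, 2, 2]. Diagonalising L (or applying a numerical eigensolver to the 4x4 matrix) gives the spectrum above. The single zero eigenvalue shows the graph is connected.

[0, 2, 2, 4]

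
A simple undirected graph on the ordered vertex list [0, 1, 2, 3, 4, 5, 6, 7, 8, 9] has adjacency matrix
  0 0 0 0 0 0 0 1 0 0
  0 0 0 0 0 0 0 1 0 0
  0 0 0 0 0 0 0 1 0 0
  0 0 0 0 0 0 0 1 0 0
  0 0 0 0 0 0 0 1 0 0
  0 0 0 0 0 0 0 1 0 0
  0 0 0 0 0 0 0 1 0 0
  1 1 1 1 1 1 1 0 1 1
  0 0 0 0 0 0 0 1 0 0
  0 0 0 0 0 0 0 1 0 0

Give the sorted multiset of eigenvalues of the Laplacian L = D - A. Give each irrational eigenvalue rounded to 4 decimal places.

[0, 1, 1, 1, 1, 1, 1, 1, 1, 10]

Reading degrees in the order [0, 1, 2, 3, 4, 5, 6, 7, 8, 9] gives [1, 1, 1, 1, 1, 1, 1, 9, 1, 1]; set D = diag(1, 1, 1, 1, 1, 1, 1, 9, 1, 1) and form L = D - A. Since every row of L sums to 0, the all-ones vector is in the kernel and 0 is an eigenvalue. There is one zero in the spectrum, matching the 1 component.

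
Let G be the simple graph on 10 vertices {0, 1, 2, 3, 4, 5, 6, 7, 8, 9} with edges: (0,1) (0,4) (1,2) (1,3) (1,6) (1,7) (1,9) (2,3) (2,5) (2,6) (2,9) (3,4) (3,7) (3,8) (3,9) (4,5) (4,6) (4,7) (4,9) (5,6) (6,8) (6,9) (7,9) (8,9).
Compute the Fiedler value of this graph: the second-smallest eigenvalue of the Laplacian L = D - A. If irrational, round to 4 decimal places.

Reading degrees in the order [0, 1, 2, 3, 4, 5, 6, 7, 8, 9] gives [2, 6, 5, 6, 6, 3, 6, 4, 3, 7]; set D = diag(2, 6, 5, 6, 6, 3, 6, 4, 3, 7) and form L = D - A. The smallest Laplacian eigenvalue is always 0. The next one, lambda_2 = 1.8252, measures how hard the graph is to disconnect: larger values mean better connectivity. There is one zero in the spectrum, matching the 1 component.

1.8252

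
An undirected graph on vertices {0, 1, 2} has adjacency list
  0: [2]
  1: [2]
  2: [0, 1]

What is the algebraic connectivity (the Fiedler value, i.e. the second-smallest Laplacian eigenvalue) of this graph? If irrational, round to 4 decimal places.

1

Each diagonal entry of L is the vertex degree and each off-diagonal entry is -1 where an edge is present, 0 otherwise; in the order [0, 1, 2] the diagonal is [1, 1, 2]. The sorted Laplacian eigenvalues are [0, 1, 3]; the algebraic connectivity is the second entry, 1. The largest eigenvalue, 3, is at most the vertex count 3.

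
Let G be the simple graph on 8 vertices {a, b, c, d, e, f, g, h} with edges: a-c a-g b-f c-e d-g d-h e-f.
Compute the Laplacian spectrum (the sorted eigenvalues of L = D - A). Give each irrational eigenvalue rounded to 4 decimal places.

[0, 0.1522, 0.5858, 1.2346, 2, 2.7654, 3.4142, 3.8478]

Each diagonal entry of L is the vertex degree and each off-diagonal entry is -1 where an edge is present, 0 otherwise; in the order [a, b, c, d, e, f, g, h] the diagonal is [2, 1, 2, 2, 2, 2, 2, 1]. L is symmetric positive semidefinite, so every eigenvalue is real and nonnegative. The single zero eigenvalue shows the graph is connected.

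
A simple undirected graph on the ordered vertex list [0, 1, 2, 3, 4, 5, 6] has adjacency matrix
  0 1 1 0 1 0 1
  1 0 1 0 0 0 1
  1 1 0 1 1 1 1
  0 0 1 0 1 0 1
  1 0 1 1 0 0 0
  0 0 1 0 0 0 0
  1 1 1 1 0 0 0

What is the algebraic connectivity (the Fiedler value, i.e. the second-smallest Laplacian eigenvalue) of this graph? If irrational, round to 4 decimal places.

With the vertex order [0, 1, 2, 3, 4, 5, 6], the degrees are [4, 3, 6, 3, 3, 1, 4], giving D = diag(4, 3, 6, 3, 3, 1, 4) and L = D - A. Computing the eigenvalues of L and sorting gives [0, 1, 2.3820, 3.3820, 4.6180, 5.6180, 7]. The Fiedler value lambda_2 = 1 is strictly positive, so the graph is connected.

1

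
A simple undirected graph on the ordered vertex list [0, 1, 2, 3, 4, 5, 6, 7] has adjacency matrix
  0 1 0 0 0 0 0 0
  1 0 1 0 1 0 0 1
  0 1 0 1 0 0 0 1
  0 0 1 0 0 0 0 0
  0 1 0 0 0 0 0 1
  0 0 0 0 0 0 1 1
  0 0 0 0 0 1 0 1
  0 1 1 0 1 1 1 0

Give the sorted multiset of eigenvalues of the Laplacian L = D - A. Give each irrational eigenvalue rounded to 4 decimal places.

[0, 0.6463, 0.7226, 1.5070, 2.9232, 3, 5.0936, 6.1073]

With the vertex order [0, 1, 2, 3, 4, 5, 6, 7], the degrees are [1, 4, 3, 1, 2, 2, 2, 5], giving D = diag(1, 4, 3, 1, 2, 2, 2, 5) and L = D - A. Diagonalising L (or applying a numerical eigensolver to the 8x8 matrix) gives the spectrum above. By the matrix-tree theorem the graph has (1/8) * product of the nonzero eigenvalues = 24 spanning trees.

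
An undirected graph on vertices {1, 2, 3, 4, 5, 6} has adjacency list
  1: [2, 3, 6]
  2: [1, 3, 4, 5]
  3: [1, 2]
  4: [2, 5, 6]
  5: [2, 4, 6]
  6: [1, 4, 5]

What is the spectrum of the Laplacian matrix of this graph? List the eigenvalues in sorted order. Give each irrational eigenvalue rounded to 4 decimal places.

[0, 1.4384, 3, 4, 4, 5.5616]

Reading degrees in the order [1, 2, 3, 4, 5, 6] gives [3, 4, 2, 3, 3, 3]; set D = diag(3, 4, 2, 3, 3, 3) and form L = D - A. The multiplicity of 0 as a Laplacian eigenvalue equals the number of connected components. By the matrix-tree theorem the graph has (1/6) * product of the nonzero eigenvalues = 64 spanning trees.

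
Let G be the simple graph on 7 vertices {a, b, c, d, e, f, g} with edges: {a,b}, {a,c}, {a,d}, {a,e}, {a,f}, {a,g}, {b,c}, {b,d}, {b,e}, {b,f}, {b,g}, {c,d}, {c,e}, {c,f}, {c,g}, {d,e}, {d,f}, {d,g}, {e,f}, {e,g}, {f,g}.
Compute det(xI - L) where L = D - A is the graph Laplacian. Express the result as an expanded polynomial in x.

Each diagonal entry of L is the vertex degree and each off-diagonal entry is -1 where an edge is present, 0 otherwise; in the order [a, b, c, d, e, f, g] the diagonal is [6, 6, 6, 6, 6, 6, 6]. Computing det(xI - L) by cofactor expansion (or equivalently via sum-over-permutations) gives x^7 - 42x^6 + 735x^5 - 6860x^4 + 36015x^3 - 100842x^2 + 117649x. The coefficient of x^6 equals -trace(L) = -42, matching the sum of degrees. The eigenvalues sum to 42, which equals trace(L) = 2|E|.

x^7 - 42x^6 + 735x^5 - 6860x^4 + 36015x^3 - 100842x^2 + 117649x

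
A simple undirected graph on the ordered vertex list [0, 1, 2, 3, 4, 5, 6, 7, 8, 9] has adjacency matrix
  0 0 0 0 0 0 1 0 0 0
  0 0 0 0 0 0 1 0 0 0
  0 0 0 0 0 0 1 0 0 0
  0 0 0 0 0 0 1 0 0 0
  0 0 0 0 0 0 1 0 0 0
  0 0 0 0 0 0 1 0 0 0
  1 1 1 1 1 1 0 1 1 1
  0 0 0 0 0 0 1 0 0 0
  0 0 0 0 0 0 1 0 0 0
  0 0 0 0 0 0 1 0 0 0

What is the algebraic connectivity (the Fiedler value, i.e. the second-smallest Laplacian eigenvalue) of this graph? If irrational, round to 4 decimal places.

Each diagonal entry of L is the vertex degree and each off-diagonal entry is -1 where an edge is present, 0 otherwise; in the order [0, 1, 2, 3, 4, 5, 6, 7, 8, 9] the diagonal is [1, 1, 1, 1, 1, 1, 9, 1, 1, 1]. Computing the eigenvalues of L and sorting gives [0, 1, 1, 1, 1, 1, 1, 1, 1, 10]. The Fiedler value lambda_2 = 1 is strictly positive, so the graph is connected. The eigenvalues sum to 18, which equals trace(L) = 2|E|. The largest eigenvalue, 10, is at most the vertex count 10.

1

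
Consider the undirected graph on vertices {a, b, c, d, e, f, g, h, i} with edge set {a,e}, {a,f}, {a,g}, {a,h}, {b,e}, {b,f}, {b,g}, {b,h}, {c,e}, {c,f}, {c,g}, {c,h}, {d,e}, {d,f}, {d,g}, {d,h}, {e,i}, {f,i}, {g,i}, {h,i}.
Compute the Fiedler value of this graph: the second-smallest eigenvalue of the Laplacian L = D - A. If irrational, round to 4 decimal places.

4

Each diagonal entry of L is the vertex degree and each off-diagonal entry is -1 where an edge is present, 0 otherwise; in the order [a, b, c, d, e, f, g, h, i] the diagonal is [4, 4, 4, 4, 5, 5, 5, 5, 4]. The smallest Laplacian eigenvalue is always 0. The next one, lambda_2 = 4, measures how hard the graph is to disconnect: larger values mean better connectivity. The eigenvalues sum to 40, which equals trace(L) = 2|E|.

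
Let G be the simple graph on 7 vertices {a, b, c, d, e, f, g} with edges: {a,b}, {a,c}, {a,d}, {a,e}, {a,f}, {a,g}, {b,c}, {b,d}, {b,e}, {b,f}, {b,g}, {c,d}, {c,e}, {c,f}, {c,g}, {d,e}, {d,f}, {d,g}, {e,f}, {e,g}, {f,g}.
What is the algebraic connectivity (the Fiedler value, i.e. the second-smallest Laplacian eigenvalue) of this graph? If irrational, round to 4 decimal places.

7

With the vertex order [a, b, c, d, e, f, g], the degrees are [6, 6, 6, 6, 6, 6, 6], giving D = diag(6, 6, 6, 6, 6, 6, 6) and L = D - A. The smallest Laplacian eigenvalue is always 0. The next one, lambda_2 = 7, measures how hard the graph is to disconnect: larger values mean better connectivity. There is one zero in the spectrum, matching the 1 component.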